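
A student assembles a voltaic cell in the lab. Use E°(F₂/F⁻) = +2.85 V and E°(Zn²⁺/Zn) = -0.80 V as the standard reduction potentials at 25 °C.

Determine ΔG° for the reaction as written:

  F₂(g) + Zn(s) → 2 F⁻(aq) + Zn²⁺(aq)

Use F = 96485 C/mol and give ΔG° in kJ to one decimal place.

As written, F₂/F⁻ is reduced (cathode) and Zn²⁺/Zn is oxidised (anode), so E°cell = (+2.85) − (-0.80) = +3.65 V.
Balancing electrons gives n = 2.
ΔG° = −nFE° = −(2)(96485)(+3.65) = -704,340 J = -704.3 kJ.

-704.3 kJ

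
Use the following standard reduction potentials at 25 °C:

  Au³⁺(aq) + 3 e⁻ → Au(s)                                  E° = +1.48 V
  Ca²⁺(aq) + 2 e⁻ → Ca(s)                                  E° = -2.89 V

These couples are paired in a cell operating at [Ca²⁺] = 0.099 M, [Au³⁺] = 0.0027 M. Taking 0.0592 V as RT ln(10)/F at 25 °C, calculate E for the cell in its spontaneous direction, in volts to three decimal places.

+4.349 V

Au³⁺/Au is the cathode (higher E°), Ca²⁺/Ca the anode: E°cell = +1.48 − (-2.89) = +4.37 V, n = 6.
Overall: 2 Au³⁺(aq) + 3 Ca(s) → 2 Au(s) + 3 Ca²⁺(aq)
Q = [Ca²⁺]^3 / ([Au³⁺]^2); log Q = 2.124.
E = E° − (0.0592/n) log Q = +4.37 − (0.0592/6)(2.124) = +4.349 V.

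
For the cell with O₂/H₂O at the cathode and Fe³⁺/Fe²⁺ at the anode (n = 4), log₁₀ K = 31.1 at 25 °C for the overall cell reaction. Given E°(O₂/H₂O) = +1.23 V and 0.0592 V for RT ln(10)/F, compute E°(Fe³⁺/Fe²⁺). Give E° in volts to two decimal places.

E°cell = (0.0592/n)·log K = (0.0592/4)(31.1) = +0.460 V.
Since O₂/H₂O is the cathode and Fe³⁺/Fe²⁺ the anode, E°cell = E°(O₂/H₂O) − E°(Fe³⁺/Fe²⁺).
So E°(Fe³⁺/Fe²⁺) = E°(O₂/H₂O) − E°cell = (+1.23) − (+0.460) = +0.77 V.

+0.77 V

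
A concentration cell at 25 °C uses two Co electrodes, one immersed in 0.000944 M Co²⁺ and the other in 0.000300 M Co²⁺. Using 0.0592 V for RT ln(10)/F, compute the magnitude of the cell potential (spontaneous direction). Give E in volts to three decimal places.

+0.015 V

For a concentration cell E°cell = 0. The 0.000944 M side is the cathode (reduction is favoured where [Co²⁺] is higher).
With n = 2, E = −(0.0592/2) log([Co²⁺]ₐₙ/[Co²⁺]꜀ₐₜ) = −(0.0592/2) log(0.0003/0.000944) = −(0.0592/2)(-0.498) = +0.015 V.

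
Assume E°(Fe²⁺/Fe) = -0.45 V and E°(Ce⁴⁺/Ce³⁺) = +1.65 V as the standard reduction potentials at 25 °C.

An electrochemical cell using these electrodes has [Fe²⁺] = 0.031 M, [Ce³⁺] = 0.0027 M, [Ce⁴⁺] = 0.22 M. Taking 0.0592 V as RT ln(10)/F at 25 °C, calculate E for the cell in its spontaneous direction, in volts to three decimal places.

Ce⁴⁺/Ce³⁺ is the cathode (higher E°), Fe²⁺/Fe the anode: E°cell = +1.65 − (-0.45) = +2.10 V, n = 2.
Overall: 2 Ce⁴⁺(aq) + Fe(s) → 2 Ce³⁺(aq) + Fe²⁺(aq)
Q = [Ce³⁺]^2·[Fe²⁺] / ([Ce⁴⁺]^2); log Q = -5.331.
E = E° − (0.0592/n) log Q = +2.10 − (0.0592/2)(-5.331) = +2.258 V.

+2.258 V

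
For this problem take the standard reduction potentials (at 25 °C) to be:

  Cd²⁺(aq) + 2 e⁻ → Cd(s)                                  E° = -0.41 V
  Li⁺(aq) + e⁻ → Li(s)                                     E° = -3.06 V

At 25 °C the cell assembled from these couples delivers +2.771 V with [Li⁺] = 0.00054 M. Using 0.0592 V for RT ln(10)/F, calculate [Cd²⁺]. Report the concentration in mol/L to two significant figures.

Cd²⁺/Cd is the cathode, Li⁺/Li the anode: E°cell = +2.65 V, n = 2.
Overall reaction: Cd²⁺(aq) + 2 Li(s) → Cd(s) + 2 Li⁺(aq); Q = [Li⁺]^2/[Cd²⁺]^1.
From E = E° − (0.0592/n) log Q: log Q = (E° − E)·n/0.0592 = (+2.65 − (+2.771))·2/0.0592 = -4.0878.
So 1·log[Cd²⁺] = 2·log(0.00054) − log Q = -6.5352 − (-4.0878) = -2.4474; [Cd²⁺] = 10^(-2.4474) ≈ 0.0036 M.

0.0036 M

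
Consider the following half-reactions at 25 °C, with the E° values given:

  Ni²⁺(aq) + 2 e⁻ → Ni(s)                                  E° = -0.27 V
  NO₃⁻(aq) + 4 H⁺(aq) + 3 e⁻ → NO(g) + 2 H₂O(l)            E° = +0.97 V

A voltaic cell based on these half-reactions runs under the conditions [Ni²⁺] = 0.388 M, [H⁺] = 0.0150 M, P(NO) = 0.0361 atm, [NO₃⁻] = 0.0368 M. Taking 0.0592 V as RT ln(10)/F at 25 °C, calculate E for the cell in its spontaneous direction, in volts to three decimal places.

NO₃⁻/NO is the cathode (higher E°), Ni²⁺/Ni the anode: E°cell = +0.97 − (-0.27) = +1.24 V, n = 6.
Overall: 2 NO₃⁻(aq) + 8 H⁺(aq) + 3 Ni(s) → 2 NO(g) + 4 H₂O(l) + 3 Ni²⁺(aq)
Q = P(NO)^2·[Ni²⁺]^3 / ([NO₃⁻]^2·[H⁺]^8); log Q = 13.341.
E = E° − (0.0592/n) log Q = +1.24 − (0.0592/6)(13.341) = +1.108 V.

+1.108 V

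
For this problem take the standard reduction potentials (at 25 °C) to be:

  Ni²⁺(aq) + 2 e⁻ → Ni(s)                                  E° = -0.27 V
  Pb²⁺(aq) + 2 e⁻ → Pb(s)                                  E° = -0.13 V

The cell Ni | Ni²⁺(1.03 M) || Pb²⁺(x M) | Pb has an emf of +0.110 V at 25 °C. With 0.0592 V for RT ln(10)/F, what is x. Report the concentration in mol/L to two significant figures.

Pb²⁺/Pb is the cathode, Ni²⁺/Ni the anode: E°cell = +0.14 V, n = 2.
Overall reaction: Pb²⁺(aq) + Ni(s) → Pb(s) + Ni²⁺(aq); Q = [Ni²⁺]^1/[Pb²⁺]^1.
From E = E° − (0.0592/n) log Q: log Q = (E° − E)·n/0.0592 = (+0.14 − (+0.110))·2/0.0592 = 1.0135.
So 1·log[Pb²⁺] = 1·log(1.03) − log Q = 0.0128 − (1.0135) = -1.0007; [Pb²⁺] = 10^(-1.0007) ≈ 0.100 M.

0.100 M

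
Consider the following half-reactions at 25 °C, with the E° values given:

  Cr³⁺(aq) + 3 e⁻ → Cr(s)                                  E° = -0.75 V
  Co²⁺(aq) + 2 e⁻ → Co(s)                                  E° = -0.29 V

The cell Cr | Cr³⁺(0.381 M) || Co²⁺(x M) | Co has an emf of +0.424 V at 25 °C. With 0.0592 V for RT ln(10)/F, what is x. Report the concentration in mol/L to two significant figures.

0.032 M

Co²⁺/Co is the cathode, Cr³⁺/Cr the anode: E°cell = +0.46 V, n = 6.
Overall reaction: 3 Co²⁺(aq) + 2 Cr(s) → 3 Co(s) + 2 Cr³⁺(aq); Q = [Cr³⁺]^2/[Co²⁺]^3.
From E = E° − (0.0592/n) log Q: log Q = (E° − E)·n/0.0592 = (+0.46 − (+0.424))·6/0.0592 = 3.6486.
So 3·log[Co²⁺] = 2·log(0.381) − log Q = -0.8382 − (3.6486) = -4.4868; log[Co²⁺] = -4.4868 / 3 = -1.4956; [Co²⁺] = 10^(-1.4956) ≈ 0.032 M.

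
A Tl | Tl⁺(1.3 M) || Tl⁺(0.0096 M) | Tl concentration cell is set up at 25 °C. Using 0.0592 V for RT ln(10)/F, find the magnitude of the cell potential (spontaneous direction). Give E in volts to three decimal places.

For a concentration cell E°cell = 0. The 1.3 M side is the cathode (reduction is favoured where [Tl⁺] is higher).
With n = 1, E = −(0.0592/1) log([Tl⁺]ₐₙ/[Tl⁺]꜀ₐₜ) = −(0.0592/1) log(0.0096/1.3) = −(0.0592/1)(-2.132) = +0.126 V.

+0.126 V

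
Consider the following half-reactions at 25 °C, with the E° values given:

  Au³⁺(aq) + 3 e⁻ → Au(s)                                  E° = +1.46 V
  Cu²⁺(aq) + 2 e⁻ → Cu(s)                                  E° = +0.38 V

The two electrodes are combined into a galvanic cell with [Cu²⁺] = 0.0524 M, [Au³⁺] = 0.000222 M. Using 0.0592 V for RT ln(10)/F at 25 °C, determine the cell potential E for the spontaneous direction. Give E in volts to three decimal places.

+1.046 V

Au³⁺/Au is the cathode (higher E°), Cu²⁺/Cu the anode: E°cell = +1.46 − (+0.38) = +1.08 V, n = 6.
Overall: 2 Au³⁺(aq) + 3 Cu(s) → 2 Au(s) + 3 Cu²⁺(aq)
Q = [Cu²⁺]^3 / ([Au³⁺]^2); log Q = 3.465.
E = E° − (0.0592/n) log Q = +1.08 − (0.0592/6)(3.465) = +1.046 V.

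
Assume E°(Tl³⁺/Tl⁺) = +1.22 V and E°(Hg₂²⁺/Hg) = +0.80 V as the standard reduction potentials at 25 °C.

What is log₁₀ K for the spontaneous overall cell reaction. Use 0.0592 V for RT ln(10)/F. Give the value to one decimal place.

14.2

Cathode: Tl³⁺/Tl⁺; anode: Hg₂²⁺/Hg. E°cell = +0.42 V, n = 2.
log K = nE°cell / 0.0592 = (2)(+0.42) / 0.0592 = 14.2.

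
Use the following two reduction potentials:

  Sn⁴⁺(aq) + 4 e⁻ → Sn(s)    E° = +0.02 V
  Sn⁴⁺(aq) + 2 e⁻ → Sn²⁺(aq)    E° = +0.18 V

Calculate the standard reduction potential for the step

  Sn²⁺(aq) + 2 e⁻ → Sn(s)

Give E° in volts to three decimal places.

-0.140 V

Sequential free energies add, so n₃E°₃ = n₁E°₁ + n₂E°₂.
With n₃ = 4, and the known step contributing 2×(+0.18) V, the unknown satisfies 2·E° = 4×(+0.02) − 2×(+0.18) = -0.280.
E° = -0.280 / 2 = -0.140 V.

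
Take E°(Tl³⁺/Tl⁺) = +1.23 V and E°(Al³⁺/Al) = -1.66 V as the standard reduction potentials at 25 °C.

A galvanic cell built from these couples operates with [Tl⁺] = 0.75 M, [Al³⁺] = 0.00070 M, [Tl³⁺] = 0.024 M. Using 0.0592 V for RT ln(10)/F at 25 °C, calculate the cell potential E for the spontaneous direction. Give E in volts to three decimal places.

+2.908 V

Tl³⁺/Tl⁺ is the cathode (higher E°), Al³⁺/Al the anode: E°cell = +1.23 − (-1.66) = +2.89 V, n = 6.
Overall: 3 Tl³⁺(aq) + 2 Al(s) → 3 Tl⁺(aq) + 2 Al³⁺(aq)
Q = [Tl⁺]^3·[Al³⁺]^2 / ([Tl³⁺]^3); log Q = -1.825.
E = E° − (0.0592/n) log Q = +2.89 − (0.0592/6)(-1.825) = +2.908 V.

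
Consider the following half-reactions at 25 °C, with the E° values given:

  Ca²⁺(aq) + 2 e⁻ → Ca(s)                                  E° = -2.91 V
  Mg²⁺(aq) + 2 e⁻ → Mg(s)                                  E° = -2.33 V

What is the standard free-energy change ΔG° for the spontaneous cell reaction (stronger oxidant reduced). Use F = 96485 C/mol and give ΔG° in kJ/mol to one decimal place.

-111.9 kJ/mol

Mg²⁺/Mg (E° = -2.33 V) is the cathode; Ca²⁺/Ca (E° = -2.91 V) is the anode, so E°cell = +0.58 V.
Balancing electrons gives n = 2 (lcm of 2 and 2).
ΔG° = −nFE° = −(2)(96485)(+0.58) = -111,923 J = -111.9 kJ/mol.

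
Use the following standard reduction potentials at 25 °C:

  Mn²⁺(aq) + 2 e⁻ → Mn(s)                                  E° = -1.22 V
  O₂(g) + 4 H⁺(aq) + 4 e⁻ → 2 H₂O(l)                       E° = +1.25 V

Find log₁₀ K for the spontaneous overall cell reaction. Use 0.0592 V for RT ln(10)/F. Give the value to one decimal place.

166.9

Cathode: O₂/H₂O; anode: Mn²⁺/Mn. E°cell = +2.47 V, n = 4.
log K = nE°cell / 0.0592 = (4)(+2.47) / 0.0592 = 166.9.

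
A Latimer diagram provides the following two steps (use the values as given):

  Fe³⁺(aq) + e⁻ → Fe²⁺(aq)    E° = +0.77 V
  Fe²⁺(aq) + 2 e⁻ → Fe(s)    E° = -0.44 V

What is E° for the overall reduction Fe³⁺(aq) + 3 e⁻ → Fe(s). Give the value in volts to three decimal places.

-0.037 V

Since ΔG° = −nFE° is additive over sequential reductions, n₃E°₃ = n₁E°₁ + n₂E°₂.
E°₃ = (1×+0.77 + 2×-0.44) / 3 = (-0.110) / 3 = -0.037 V.
E° values themselves are not directly additive — weighting by electron count is essential.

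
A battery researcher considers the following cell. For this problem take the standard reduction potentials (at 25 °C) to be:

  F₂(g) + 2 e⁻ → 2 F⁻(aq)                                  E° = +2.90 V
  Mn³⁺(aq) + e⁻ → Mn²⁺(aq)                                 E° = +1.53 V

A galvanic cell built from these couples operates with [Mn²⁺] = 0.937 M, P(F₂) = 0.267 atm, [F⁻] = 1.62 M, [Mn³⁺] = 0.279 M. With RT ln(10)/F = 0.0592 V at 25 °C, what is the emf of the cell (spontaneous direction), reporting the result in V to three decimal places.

+1.372 V

F₂/F⁻ is the cathode (higher E°), Mn³⁺/Mn²⁺ the anode: E°cell = +2.90 − (+1.53) = +1.37 V, n = 2.
Overall: F₂(g) + 2 Mn²⁺(aq) → 2 F⁻(aq) + 2 Mn³⁺(aq)
Q = [F⁻]^2·[Mn³⁺]^2 / (P(F₂)·[Mn²⁺]^2); log Q = -0.060.
E = E° − (0.0592/n) log Q = +1.37 − (0.0592/2)(-0.060) = +1.372 V.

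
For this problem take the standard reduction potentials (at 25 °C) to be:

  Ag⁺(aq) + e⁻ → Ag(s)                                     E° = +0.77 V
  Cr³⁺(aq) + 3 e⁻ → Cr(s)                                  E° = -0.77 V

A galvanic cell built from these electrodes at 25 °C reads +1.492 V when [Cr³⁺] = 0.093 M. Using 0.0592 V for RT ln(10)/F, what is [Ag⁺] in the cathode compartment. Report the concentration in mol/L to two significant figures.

Ag⁺/Ag is the cathode, Cr³⁺/Cr the anode: E°cell = +1.54 V, n = 3.
Overall reaction: 3 Ag⁺(aq) + Cr(s) → 3 Ag(s) + Cr³⁺(aq); Q = [Cr³⁺]^1/[Ag⁺]^3.
From E = E° − (0.0592/n) log Q: log Q = (E° − E)·n/0.0592 = (+1.54 − (+1.492))·3/0.0592 = 2.4324.
So 3·log[Ag⁺] = 1·log(0.093) − log Q = -1.0315 − (2.4324) = -3.4639; log[Ag⁺] = -3.4639 / 3 = -1.1546; [Ag⁺] = 10^(-1.1546) ≈ 0.070 M.

0.070 M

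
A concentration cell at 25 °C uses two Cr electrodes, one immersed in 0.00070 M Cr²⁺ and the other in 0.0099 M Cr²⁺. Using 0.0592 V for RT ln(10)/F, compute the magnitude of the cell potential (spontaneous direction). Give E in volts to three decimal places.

For a concentration cell E°cell = 0. The 0.0099 M side is the cathode (reduction is favoured where [Cr²⁺] is higher).
With n = 2, E = −(0.0592/2) log([Cr²⁺]ₐₙ/[Cr²⁺]꜀ₐₜ) = −(0.0592/2) log(0.0007/0.0099) = −(0.0592/2)(-1.151) = +0.034 V.

+0.034 V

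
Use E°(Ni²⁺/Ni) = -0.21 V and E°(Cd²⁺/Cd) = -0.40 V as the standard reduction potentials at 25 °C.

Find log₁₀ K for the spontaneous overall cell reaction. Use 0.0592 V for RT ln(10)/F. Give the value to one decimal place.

6.4

Cathode: Ni²⁺/Ni; anode: Cd²⁺/Cd. E°cell = +0.19 V, n = 2.
log K = nE°cell / 0.0592 = (2)(+0.19) / 0.0592 = 6.4.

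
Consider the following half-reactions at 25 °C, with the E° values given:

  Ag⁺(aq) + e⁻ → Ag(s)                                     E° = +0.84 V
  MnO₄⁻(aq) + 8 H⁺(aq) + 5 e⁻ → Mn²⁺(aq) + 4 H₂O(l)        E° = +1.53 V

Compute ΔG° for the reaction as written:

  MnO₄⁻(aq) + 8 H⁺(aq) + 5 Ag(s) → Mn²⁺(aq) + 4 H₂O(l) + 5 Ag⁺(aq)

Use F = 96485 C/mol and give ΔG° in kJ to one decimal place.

As written, MnO₄⁻/Mn²⁺ is reduced (cathode) and Ag⁺/Ag is oxidised (anode), so E°cell = (+1.53) − (+0.84) = +0.69 V.
Balancing electrons gives n = 5.
ΔG° = −nFE° = −(5)(96485)(+0.69) = -332,873 J = -332.9 kJ.

-332.9 kJ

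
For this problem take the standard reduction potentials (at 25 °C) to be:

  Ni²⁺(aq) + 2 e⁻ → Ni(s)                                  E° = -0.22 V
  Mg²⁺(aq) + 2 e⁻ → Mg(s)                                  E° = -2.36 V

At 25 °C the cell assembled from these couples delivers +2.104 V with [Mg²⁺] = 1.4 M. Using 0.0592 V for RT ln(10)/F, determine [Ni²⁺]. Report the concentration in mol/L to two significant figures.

0.085 M

Ni²⁺/Ni is the cathode, Mg²⁺/Mg the anode: E°cell = +2.14 V, n = 2.
Overall reaction: Ni²⁺(aq) + Mg(s) → Ni(s) + Mg²⁺(aq); Q = [Mg²⁺]^1/[Ni²⁺]^1.
From E = E° − (0.0592/n) log Q: log Q = (E° − E)·n/0.0592 = (+2.14 − (+2.104))·2/0.0592 = 1.2162.
So 1·log[Ni²⁺] = 1·log(1.4) − log Q = 0.1461 − (1.2162) = -1.0701; [Ni²⁺] = 10^(-1.0701) ≈ 0.085 M.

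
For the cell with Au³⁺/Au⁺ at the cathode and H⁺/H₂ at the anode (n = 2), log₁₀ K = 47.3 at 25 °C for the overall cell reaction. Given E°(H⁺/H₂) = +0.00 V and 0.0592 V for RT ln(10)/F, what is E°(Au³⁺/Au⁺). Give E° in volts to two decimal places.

E°cell = (0.0592/n)·log K = (0.0592/2)(47.3) = +1.400 V.
Since Au³⁺/Au⁺ is the cathode and H⁺/H₂ the anode, E°cell = E°(Au³⁺/Au⁺) − E°(H⁺/H₂).
So E°(Au³⁺/Au⁺) = E°cell + E°(H⁺/H₂) = +1.400 + (+0.00) = +1.40 V.

+1.40 V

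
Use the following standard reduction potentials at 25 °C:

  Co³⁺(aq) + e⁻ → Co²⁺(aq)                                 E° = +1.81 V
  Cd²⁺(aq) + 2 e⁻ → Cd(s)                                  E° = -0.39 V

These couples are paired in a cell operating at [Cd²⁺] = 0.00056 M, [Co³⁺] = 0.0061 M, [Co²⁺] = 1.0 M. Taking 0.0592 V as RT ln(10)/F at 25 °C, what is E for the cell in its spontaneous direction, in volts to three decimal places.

+2.165 V

Co³⁺/Co²⁺ is the cathode (higher E°), Cd²⁺/Cd the anode: E°cell = +1.81 − (-0.39) = +2.20 V, n = 2.
Overall: 2 Co³⁺(aq) + Cd(s) → 2 Co²⁺(aq) + Cd²⁺(aq)
Q = [Co²⁺]^2·[Cd²⁺] / ([Co³⁺]^2); log Q = 1.178.
E = E° − (0.0592/n) log Q = +2.20 − (0.0592/2)(1.178) = +2.165 V.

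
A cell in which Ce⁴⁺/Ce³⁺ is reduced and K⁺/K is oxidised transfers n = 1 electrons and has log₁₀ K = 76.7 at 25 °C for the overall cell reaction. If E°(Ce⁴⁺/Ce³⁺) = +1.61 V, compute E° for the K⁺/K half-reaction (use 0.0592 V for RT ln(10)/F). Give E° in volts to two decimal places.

E°cell = (0.0592/n)·log K = (0.0592/1)(76.7) = +4.541 V.
Since Ce⁴⁺/Ce³⁺ is the cathode and K⁺/K the anode, E°cell = E°(Ce⁴⁺/Ce³⁺) − E°(K⁺/K).
So E°(K⁺/K) = E°(Ce⁴⁺/Ce³⁺) − E°cell = (+1.61) − (+4.541) = -2.93 V.

-2.93 V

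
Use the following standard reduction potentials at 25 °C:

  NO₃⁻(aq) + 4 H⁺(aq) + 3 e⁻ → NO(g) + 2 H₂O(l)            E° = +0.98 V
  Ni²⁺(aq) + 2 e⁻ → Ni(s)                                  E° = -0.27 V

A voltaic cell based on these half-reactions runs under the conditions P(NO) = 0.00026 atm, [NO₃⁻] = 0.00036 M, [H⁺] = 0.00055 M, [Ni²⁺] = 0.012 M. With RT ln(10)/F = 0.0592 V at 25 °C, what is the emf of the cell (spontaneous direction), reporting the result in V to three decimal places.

+1.052 V

NO₃⁻/NO is the cathode (higher E°), Ni²⁺/Ni the anode: E°cell = +0.98 − (-0.27) = +1.25 V, n = 6.
Overall: 2 NO₃⁻(aq) + 8 H⁺(aq) + 3 Ni(s) → 2 NO(g) + 4 H₂O(l) + 3 Ni²⁺(aq)
Q = P(NO)^2·[Ni²⁺]^3 / ([NO₃⁻]^2·[H⁺]^8); log Q = 20.032.
E = E° − (0.0592/n) log Q = +1.25 − (0.0592/6)(20.032) = +1.052 V.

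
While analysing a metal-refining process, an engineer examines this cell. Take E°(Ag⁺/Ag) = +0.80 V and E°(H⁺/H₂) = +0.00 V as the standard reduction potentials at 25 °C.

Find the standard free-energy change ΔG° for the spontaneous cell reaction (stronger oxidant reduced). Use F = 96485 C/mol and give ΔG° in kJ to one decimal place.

Ag⁺/Ag (E° = +0.80 V) is the cathode; H⁺/H₂ (E° = +0.00 V) is the anode, so E°cell = +0.80 V.
Balancing electrons gives n = 2 (lcm of 1 and 2).
ΔG° = −nFE° = −(2)(96485)(+0.80) = -154,376 J = -154.4 kJ.

-154.4 kJ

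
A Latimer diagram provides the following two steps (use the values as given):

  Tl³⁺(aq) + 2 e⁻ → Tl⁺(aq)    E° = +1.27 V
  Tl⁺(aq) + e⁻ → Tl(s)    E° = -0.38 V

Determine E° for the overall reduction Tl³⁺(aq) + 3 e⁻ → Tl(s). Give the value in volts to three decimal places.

+0.720 V

Adding the free-energy changes (−nFE°) of the two steps gives −n₃FE°₃ = −n₁FE°₁ − n₂FE°₂.
E°₃ = (2×+1.27 + 1×-0.38) / 3 = (+2.160) / 3 = +0.720 V.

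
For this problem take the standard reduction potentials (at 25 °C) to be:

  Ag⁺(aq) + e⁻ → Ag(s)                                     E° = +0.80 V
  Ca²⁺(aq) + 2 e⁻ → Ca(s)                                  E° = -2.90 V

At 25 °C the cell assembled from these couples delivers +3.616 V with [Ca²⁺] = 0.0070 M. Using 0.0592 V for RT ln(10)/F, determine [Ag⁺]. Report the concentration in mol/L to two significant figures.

0.0032 M

Ag⁺/Ag is the cathode, Ca²⁺/Ca the anode: E°cell = +3.70 V, n = 2.
Overall reaction: 2 Ag⁺(aq) + Ca(s) → 2 Ag(s) + Ca²⁺(aq); Q = [Ca²⁺]^1/[Ag⁺]^2.
From E = E° − (0.0592/n) log Q: log Q = (E° − E)·n/0.0592 = (+3.70 − (+3.616))·2/0.0592 = 2.8378.
So 2·log[Ag⁺] = 1·log(0.007) − log Q = -2.1549 − (2.8378) = -4.9927; log[Ag⁺] = -4.9927 / 2 = -2.4964; [Ag⁺] = 10^(-2.4964) ≈ 0.0032 M.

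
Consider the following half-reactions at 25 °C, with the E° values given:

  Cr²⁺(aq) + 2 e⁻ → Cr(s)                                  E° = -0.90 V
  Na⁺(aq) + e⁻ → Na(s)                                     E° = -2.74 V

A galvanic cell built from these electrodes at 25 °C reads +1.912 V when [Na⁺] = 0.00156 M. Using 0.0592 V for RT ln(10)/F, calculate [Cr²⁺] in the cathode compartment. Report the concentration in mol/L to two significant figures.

0.00066 M

Cr²⁺/Cr is the cathode, Na⁺/Na the anode: E°cell = +1.84 V, n = 2.
Overall reaction: Cr²⁺(aq) + 2 Na(s) → Cr(s) + 2 Na⁺(aq); Q = [Na⁺]^2/[Cr²⁺]^1.
From E = E° − (0.0592/n) log Q: log Q = (E° − E)·n/0.0592 = (+1.84 − (+1.912))·2/0.0592 = -2.4324.
So 1·log[Cr²⁺] = 2·log(0.00156) − log Q = -5.6138 − (-2.4324) = -3.1814; [Cr²⁺] = 10^(-3.1814) ≈ 0.00066 M.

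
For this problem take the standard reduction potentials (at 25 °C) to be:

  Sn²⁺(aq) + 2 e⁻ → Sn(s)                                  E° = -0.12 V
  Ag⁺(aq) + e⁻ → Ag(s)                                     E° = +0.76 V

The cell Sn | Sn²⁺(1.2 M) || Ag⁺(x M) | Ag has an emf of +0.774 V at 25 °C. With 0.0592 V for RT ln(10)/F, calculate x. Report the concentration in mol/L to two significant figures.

Ag⁺/Ag is the cathode, Sn²⁺/Sn the anode: E°cell = +0.88 V, n = 2.
Overall reaction: 2 Ag⁺(aq) + Sn(s) → 2 Ag(s) + Sn²⁺(aq); Q = [Sn²⁺]^1/[Ag⁺]^2.
From E = E° − (0.0592/n) log Q: log Q = (E° − E)·n/0.0592 = (+0.88 − (+0.774))·2/0.0592 = 3.5811.
So 2·log[Ag⁺] = 1·log(1.2) − log Q = 0.0792 − (3.5811) = -3.5019; log[Ag⁺] = -3.5019 / 2 = -1.7510; [Ag⁺] = 10^(-1.7510) ≈ 0.018 M.

0.018 M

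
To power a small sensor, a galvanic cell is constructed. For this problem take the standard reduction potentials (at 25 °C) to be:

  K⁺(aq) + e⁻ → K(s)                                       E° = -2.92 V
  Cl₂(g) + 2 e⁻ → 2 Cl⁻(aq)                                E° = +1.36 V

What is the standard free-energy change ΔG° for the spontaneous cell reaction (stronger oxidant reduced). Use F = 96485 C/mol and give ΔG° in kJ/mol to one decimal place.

Cl₂/Cl⁻ (E° = +1.36 V) is the cathode; K⁺/K (E° = -2.92 V) is the anode, so E°cell = +4.28 V.
Balancing electrons gives n = 2 (lcm of 2 and 1).
ΔG° = −nFE° = −(2)(96485)(+4.28) = -825,912 J = -825.9 kJ/mol.

-825.9 kJ/mol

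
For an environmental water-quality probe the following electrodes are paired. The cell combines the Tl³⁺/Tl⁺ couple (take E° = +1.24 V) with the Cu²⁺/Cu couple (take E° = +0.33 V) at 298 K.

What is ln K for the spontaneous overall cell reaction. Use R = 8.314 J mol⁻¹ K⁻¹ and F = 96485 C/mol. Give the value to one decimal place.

Cathode: Tl³⁺/Tl⁺; anode: Cu²⁺/Cu. E°cell = (+1.24) − (+0.33) = +0.91 V, with n = 2.
ΔG° = −nFE° = −RT ln K, so ln K = nFE°/(RT) = (2)(96485)(+0.91) / ((8.314)(298)) = 70.877.

70.9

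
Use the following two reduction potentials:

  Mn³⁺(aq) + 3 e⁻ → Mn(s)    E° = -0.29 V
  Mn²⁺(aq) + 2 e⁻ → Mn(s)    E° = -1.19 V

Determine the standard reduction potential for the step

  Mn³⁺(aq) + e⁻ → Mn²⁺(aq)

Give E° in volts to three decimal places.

Sequential free energies add, so n₃E°₃ = n₁E°₁ + n₂E°₂.
With n₃ = 3, and the known step contributing 2×(-1.19) V, the unknown satisfies 1·E° = 3×(-0.29) − 2×(-1.19) = +1.510.
E° = +1.510 / 1 = +1.510 V.

+1.510 V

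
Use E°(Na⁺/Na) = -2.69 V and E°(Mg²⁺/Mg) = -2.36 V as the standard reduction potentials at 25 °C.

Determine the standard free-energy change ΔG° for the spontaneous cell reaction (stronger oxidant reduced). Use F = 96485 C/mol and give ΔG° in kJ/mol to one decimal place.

-63.7 kJ/mol

Mg²⁺/Mg (E° = -2.36 V) is the cathode; Na⁺/Na (E° = -2.69 V) is the anode, so E°cell = +0.33 V.
Balancing electrons gives n = 2 (lcm of 2 and 1).
ΔG° = −nFE° = −(2)(96485)(+0.33) = -63,680 J = -63.7 kJ/mol.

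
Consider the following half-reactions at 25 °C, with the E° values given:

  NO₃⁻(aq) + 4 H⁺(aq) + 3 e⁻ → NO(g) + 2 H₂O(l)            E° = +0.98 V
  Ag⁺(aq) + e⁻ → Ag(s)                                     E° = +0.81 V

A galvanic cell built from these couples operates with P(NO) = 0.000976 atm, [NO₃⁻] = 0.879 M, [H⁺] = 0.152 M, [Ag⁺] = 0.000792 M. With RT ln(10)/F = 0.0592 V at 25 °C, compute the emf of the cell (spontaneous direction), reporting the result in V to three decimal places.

NO₃⁻/NO is the cathode (higher E°), Ag⁺/Ag the anode: E°cell = +0.98 − (+0.81) = +0.17 V, n = 3.
Overall: NO₃⁻(aq) + 4 H⁺(aq) + 3 Ag(s) → NO(g) + 2 H₂O(l) + 3 Ag⁺(aq)
Q = P(NO)·[Ag⁺]^3 / ([NO₃⁻]·[H⁺]^4); log Q = -8.986.
E = E° − (0.0592/n) log Q = +0.17 − (0.0592/3)(-8.986) = +0.347 V.

+0.347 V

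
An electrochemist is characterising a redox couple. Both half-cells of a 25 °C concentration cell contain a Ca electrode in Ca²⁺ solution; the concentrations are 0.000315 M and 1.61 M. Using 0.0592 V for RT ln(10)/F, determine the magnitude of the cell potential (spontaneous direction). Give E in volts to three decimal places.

For a concentration cell E°cell = 0. The 1.61 M side is the cathode (reduction is favoured where [Ca²⁺] is higher).
With n = 2, E = −(0.0592/2) log([Ca²⁺]ₐₙ/[Ca²⁺]꜀ₐₜ) = −(0.0592/2) log(0.000315/1.61) = −(0.0592/2)(-3.709) = +0.110 V.

+0.110 V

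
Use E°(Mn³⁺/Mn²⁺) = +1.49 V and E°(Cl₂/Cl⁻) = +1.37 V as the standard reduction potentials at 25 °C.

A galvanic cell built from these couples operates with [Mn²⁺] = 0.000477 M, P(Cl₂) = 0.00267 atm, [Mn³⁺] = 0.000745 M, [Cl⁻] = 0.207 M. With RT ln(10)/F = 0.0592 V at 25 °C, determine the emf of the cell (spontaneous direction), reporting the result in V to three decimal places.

Mn³⁺/Mn²⁺ is the cathode (higher E°), Cl₂/Cl⁻ the anode: E°cell = +1.49 − (+1.37) = +0.12 V, n = 2.
Overall: 2 Mn³⁺(aq) + 2 Cl⁻(aq) → 2 Mn²⁺(aq) + Cl₂(g)
Q = [Mn²⁺]^2·P(Cl₂) / ([Mn³⁺]^2·[Cl⁻]^2); log Q = -1.593.
E = E° − (0.0592/n) log Q = +0.12 − (0.0592/2)(-1.593) = +0.167 V.

+0.167 V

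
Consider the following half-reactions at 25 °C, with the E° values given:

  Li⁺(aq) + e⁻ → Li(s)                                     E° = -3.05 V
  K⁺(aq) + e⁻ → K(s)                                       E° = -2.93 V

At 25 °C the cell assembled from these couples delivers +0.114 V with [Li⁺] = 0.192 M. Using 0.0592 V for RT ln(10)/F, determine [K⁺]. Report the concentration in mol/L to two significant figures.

K⁺/K is the cathode, Li⁺/Li the anode: E°cell = +0.12 V, n = 1.
Overall reaction: K⁺(aq) + Li(s) → K(s) + Li⁺(aq); Q = [Li⁺]^1/[K⁺]^1.
From E = E° − (0.0592/n) log Q: log Q = (E° − E)·n/0.0592 = (+0.12 − (+0.114))·1/0.0592 = 0.1014.
So 1·log[K⁺] = 1·log(0.192) − log Q = -0.7167 − (0.1014) = -0.8181; [K⁺] = 10^(-0.8181) ≈ 0.15 M.

0.15 M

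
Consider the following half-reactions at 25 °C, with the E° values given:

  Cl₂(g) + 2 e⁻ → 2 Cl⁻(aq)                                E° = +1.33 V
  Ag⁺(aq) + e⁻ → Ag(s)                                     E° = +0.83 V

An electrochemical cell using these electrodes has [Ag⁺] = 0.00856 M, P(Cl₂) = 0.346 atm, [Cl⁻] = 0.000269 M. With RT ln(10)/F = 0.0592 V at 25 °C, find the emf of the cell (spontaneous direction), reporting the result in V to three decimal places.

Cl₂/Cl⁻ is the cathode (higher E°), Ag⁺/Ag the anode: E°cell = +1.33 − (+0.83) = +0.50 V, n = 2.
Overall: Cl₂(g) + 2 Ag(s) → 2 Cl⁻(aq) + 2 Ag⁺(aq)
Q = [Cl⁻]^2·[Ag⁺]^2 / (P(Cl₂)); log Q = -10.815.
E = E° − (0.0592/n) log Q = +0.50 − (0.0592/2)(-10.815) = +0.820 V.

+0.820 V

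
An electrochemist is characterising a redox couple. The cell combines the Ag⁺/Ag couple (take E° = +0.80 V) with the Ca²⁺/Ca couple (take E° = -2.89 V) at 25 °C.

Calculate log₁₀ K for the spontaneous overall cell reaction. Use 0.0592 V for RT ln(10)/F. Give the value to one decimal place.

124.7

Cathode: Ag⁺/Ag; anode: Ca²⁺/Ca. E°cell = +3.69 V, n = 2.
log K = nE°cell / 0.0592 = (2)(+3.69) / 0.0592 = 124.7.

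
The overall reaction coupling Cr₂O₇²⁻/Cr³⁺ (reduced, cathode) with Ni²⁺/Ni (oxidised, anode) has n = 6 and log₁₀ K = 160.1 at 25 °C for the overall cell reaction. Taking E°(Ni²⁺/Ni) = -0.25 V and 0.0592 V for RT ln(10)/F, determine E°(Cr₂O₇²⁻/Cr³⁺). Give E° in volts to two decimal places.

+1.33 V

E°cell = (0.0592/n)·log K = (0.0592/6)(160.1) = +1.580 V.
Since Cr₂O₇²⁻/Cr³⁺ is the cathode and Ni²⁺/Ni the anode, E°cell = E°(Cr₂O₇²⁻/Cr³⁺) − E°(Ni²⁺/Ni).
So E°(Cr₂O₇²⁻/Cr³⁺) = E°cell + E°(Ni²⁺/Ni) = +1.580 + (-0.25) = +1.33 V.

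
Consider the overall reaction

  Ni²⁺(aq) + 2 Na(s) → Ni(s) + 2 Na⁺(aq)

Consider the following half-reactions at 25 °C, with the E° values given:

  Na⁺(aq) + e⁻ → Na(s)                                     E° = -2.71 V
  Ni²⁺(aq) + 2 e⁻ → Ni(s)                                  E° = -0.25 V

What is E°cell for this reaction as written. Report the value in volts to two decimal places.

The Ni²⁺/Ni couple has the higher reduction potential, so it is the cathode; Na⁺/Na is oxidised at the anode.
E°cell = E°(cathode) − E°(anode) = (-0.25) − (-2.71) = +2.46 V.

+2.46 V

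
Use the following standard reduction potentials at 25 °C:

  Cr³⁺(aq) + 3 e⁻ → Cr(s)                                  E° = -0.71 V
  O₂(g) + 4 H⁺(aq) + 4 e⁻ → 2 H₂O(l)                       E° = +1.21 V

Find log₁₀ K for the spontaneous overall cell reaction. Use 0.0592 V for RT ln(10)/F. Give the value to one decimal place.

389.2

Cathode: O₂/H₂O; anode: Cr³⁺/Cr. E°cell = +1.92 V, n = 12.
log K = nE°cell / 0.0592 = (12)(+1.92) / 0.0592 = 389.2.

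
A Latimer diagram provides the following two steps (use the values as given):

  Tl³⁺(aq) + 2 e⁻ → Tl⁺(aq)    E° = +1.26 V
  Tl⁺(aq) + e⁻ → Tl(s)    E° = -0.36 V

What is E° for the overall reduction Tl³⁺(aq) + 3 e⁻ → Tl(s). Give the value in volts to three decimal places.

+0.720 V

Standard free energies of sequential steps add: ΔG°₃ = ΔG°₁ + ΔG°₂, so n₃E°₃ = n₁E°₁ + n₂E°₂.
E°₃ = (2×+1.26 + 1×-0.36) / 3 = (+2.160) / 3 = +0.720 V.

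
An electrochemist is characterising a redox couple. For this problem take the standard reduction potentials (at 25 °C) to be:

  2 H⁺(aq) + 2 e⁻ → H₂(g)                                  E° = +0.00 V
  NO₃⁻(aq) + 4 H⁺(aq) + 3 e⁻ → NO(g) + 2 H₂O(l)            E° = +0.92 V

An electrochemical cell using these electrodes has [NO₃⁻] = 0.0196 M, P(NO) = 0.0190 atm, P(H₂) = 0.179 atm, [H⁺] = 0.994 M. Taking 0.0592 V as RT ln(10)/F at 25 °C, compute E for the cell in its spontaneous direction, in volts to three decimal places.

+0.898 V

NO₃⁻/NO is the cathode (higher E°), H⁺/H₂ the anode: E°cell = +0.92 − (+0.00) = +0.92 V, n = 6.
Overall: 2 NO₃⁻(aq) + 2 H⁺(aq) + 3 H₂(g) → 2 NO(g) + 4 H₂O(l)
Q = P(NO)^2 / ([NO₃⁻]^2·[H⁺]^2·P(H₂)^3); log Q = 2.220.
E = E° − (0.0592/n) log Q = +0.92 − (0.0592/6)(2.220) = +0.898 V.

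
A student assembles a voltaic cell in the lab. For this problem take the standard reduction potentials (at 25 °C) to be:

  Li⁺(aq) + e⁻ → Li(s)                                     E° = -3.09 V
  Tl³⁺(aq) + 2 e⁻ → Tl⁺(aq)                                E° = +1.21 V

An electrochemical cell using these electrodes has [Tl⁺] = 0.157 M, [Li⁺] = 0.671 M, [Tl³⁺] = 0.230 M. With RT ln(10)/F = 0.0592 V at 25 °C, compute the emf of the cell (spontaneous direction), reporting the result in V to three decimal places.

Tl³⁺/Tl⁺ is the cathode (higher E°), Li⁺/Li the anode: E°cell = +1.21 − (-3.09) = +4.30 V, n = 2.
Overall: Tl³⁺(aq) + 2 Li(s) → Tl⁺(aq) + 2 Li⁺(aq)
Q = [Tl⁺]·[Li⁺]^2 / ([Tl³⁺]); log Q = -0.512.
E = E° − (0.0592/n) log Q = +4.30 − (0.0592/2)(-0.512) = +4.315 V.

+4.315 V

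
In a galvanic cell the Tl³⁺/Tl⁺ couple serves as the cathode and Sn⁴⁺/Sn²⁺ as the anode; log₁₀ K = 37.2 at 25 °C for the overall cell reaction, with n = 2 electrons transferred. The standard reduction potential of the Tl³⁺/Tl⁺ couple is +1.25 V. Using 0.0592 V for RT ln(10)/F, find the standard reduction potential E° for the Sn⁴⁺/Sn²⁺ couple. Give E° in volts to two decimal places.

+0.15 V

E°cell = (0.0592/n)·log K = (0.0592/2)(37.2) = +1.101 V.
Since Tl³⁺/Tl⁺ is the cathode and Sn⁴⁺/Sn²⁺ the anode, E°cell = E°(Tl³⁺/Tl⁺) − E°(Sn⁴⁺/Sn²⁺).
So E°(Sn⁴⁺/Sn²⁺) = E°(Tl³⁺/Tl⁺) − E°cell = (+1.25) − (+1.101) = +0.15 V.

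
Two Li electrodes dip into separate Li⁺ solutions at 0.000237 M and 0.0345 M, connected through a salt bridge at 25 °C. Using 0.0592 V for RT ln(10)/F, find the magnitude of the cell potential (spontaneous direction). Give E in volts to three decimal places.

For a concentration cell E°cell = 0. The 0.0345 M side is the cathode (reduction is favoured where [Li⁺] is higher).
With n = 1, E = −(0.0592/1) log([Li⁺]ₐₙ/[Li⁺]꜀ₐₜ) = −(0.0592/1) log(0.000237/0.0345) = −(0.0592/1)(-2.163) = +0.128 V.

+0.128 V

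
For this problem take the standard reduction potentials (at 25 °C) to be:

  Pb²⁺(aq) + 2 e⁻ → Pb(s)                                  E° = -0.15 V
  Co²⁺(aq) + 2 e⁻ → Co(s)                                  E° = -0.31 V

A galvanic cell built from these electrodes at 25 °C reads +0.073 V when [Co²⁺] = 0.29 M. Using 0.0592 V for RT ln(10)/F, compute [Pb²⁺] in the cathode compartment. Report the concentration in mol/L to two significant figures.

Pb²⁺/Pb is the cathode, Co²⁺/Co the anode: E°cell = +0.16 V, n = 2.
Overall reaction: Pb²⁺(aq) + Co(s) → Pb(s) + Co²⁺(aq); Q = [Co²⁺]^1/[Pb²⁺]^1.
From E = E° − (0.0592/n) log Q: log Q = (E° − E)·n/0.0592 = (+0.16 − (+0.073))·2/0.0592 = 2.9392.
So 1·log[Pb²⁺] = 1·log(0.29) − log Q = -0.5376 − (2.9392) = -3.4768; [Pb²⁺] = 10^(-3.4768) ≈ 0.00033 M.

0.00033 M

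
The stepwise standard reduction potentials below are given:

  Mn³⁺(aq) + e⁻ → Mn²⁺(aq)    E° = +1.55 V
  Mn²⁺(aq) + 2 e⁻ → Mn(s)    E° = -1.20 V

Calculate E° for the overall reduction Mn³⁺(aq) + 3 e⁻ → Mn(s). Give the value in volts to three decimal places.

Standard free energies of sequential steps add: ΔG°₃ = ΔG°₁ + ΔG°₂, so n₃E°₃ = n₁E°₁ + n₂E°₂.
E°₃ = (1×+1.55 + 2×-1.20) / 3 = (-0.850) / 3 = -0.283 V.

-0.283 V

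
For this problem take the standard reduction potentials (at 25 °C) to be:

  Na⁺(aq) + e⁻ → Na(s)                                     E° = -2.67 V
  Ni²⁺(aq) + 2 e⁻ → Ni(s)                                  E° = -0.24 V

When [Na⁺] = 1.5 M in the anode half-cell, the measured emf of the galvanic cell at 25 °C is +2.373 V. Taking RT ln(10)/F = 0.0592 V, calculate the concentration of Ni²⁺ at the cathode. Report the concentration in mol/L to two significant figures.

0.027 M

Ni²⁺/Ni is the cathode, Na⁺/Na the anode: E°cell = +2.43 V, n = 2.
Overall reaction: Ni²⁺(aq) + 2 Na(s) → Ni(s) + 2 Na⁺(aq); Q = [Na⁺]^2/[Ni²⁺]^1.
From E = E° − (0.0592/n) log Q: log Q = (E° − E)·n/0.0592 = (+2.43 − (+2.373))·2/0.0592 = 1.9257.
So 1·log[Ni²⁺] = 2·log(1.5) − log Q = 0.3522 − (1.9257) = -1.5735; [Ni²⁺] = 10^(-1.5735) ≈ 0.027 M.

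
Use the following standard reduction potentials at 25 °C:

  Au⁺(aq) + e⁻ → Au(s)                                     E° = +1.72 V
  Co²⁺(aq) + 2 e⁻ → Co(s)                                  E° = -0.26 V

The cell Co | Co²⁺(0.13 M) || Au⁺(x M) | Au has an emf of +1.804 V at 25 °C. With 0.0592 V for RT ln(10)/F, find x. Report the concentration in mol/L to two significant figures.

Au⁺/Au is the cathode, Co²⁺/Co the anode: E°cell = +1.98 V, n = 2.
Overall reaction: 2 Au⁺(aq) + Co(s) → 2 Au(s) + Co²⁺(aq); Q = [Co²⁺]^1/[Au⁺]^2.
From E = E° − (0.0592/n) log Q: log Q = (E° − E)·n/0.0592 = (+1.98 − (+1.804))·2/0.0592 = 5.9459.
So 2·log[Au⁺] = 1·log(0.13) − log Q = -0.8861 − (5.9459) = -6.8320; log[Au⁺] = -6.8320 / 2 = -3.4160; [Au⁺] = 10^(-3.4160) ≈ 0.00038 M.

0.00038 M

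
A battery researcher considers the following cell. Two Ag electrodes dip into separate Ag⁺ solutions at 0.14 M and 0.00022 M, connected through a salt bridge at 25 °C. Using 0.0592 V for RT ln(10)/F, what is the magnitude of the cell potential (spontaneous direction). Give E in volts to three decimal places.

For a concentration cell E°cell = 0. The 0.14 M side is the cathode (reduction is favoured where [Ag⁺] is higher).
With n = 1, E = −(0.0592/1) log([Ag⁺]ₐₙ/[Ag⁺]꜀ₐₜ) = −(0.0592/1) log(0.00022/0.14) = −(0.0592/1)(-2.804) = +0.166 V.

+0.166 V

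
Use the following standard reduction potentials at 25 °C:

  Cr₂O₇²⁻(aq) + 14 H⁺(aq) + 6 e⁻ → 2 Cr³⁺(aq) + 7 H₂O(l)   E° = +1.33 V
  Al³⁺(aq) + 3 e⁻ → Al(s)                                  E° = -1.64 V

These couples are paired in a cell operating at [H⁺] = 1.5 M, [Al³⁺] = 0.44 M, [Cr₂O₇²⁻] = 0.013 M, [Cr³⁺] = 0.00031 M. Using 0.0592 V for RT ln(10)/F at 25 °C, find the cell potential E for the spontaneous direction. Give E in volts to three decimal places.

Cr₂O₇²⁻/Cr³⁺ is the cathode (higher E°), Al³⁺/Al the anode: E°cell = +1.33 − (-1.64) = +2.97 V, n = 6.
Overall: Cr₂O₇²⁻(aq) + 14 H⁺(aq) + 2 Al(s) → 2 Cr³⁺(aq) + 7 H₂O(l) + 2 Al³⁺(aq)
Q = [Cr³⁺]^2·[Al³⁺]^2 / ([Cr₂O₇²⁻]·[H⁺]^14); log Q = -8.310.
E = E° − (0.0592/n) log Q = +2.97 − (0.0592/6)(-8.310) = +3.052 V.

+3.052 V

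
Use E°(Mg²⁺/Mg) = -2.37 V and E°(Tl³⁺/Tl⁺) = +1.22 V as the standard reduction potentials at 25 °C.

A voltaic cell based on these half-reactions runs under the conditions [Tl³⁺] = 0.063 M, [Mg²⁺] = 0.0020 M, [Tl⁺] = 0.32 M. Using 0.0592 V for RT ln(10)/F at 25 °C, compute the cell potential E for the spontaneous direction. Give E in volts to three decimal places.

Tl³⁺/Tl⁺ is the cathode (higher E°), Mg²⁺/Mg the anode: E°cell = +1.22 − (-2.37) = +3.59 V, n = 2.
Overall: Tl³⁺(aq) + Mg(s) → Tl⁺(aq) + Mg²⁺(aq)
Q = [Tl⁺]·[Mg²⁺] / ([Tl³⁺]); log Q = -1.993.
E = E° − (0.0592/n) log Q = +3.59 − (0.0592/2)(-1.993) = +3.649 V.

+3.649 V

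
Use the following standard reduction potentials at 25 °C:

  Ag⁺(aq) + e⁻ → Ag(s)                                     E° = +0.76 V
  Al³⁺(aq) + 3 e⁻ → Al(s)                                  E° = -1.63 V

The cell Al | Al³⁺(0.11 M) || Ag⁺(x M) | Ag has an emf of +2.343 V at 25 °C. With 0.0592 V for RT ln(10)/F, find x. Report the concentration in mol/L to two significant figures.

Ag⁺/Ag is the cathode, Al³⁺/Al the anode: E°cell = +2.39 V, n = 3.
Overall reaction: 3 Ag⁺(aq) + Al(s) → 3 Ag(s) + Al³⁺(aq); Q = [Al³⁺]^1/[Ag⁺]^3.
From E = E° − (0.0592/n) log Q: log Q = (E° − E)·n/0.0592 = (+2.39 − (+2.343))·3/0.0592 = 2.3818.
So 3·log[Ag⁺] = 1·log(0.11) − log Q = -0.9586 − (2.3818) = -3.3404; log[Ag⁺] = -3.3404 / 3 = -1.1135; [Ag⁺] = 10^(-1.1135) ≈ 0.077 M.

0.077 M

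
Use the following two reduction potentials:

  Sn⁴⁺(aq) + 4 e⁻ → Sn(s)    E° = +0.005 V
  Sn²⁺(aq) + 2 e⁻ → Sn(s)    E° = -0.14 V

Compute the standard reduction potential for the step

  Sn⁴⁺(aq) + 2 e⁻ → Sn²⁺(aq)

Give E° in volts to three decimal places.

Sequential free energies add, so n₃E°₃ = n₁E°₁ + n₂E°₂.
With n₃ = 4, and the known step contributing 2×(-0.14) V, the unknown satisfies 2·E° = 4×(+0.005) − 2×(-0.14) = +0.300.
E° = +0.300 / 2 = +0.150 V.

+0.150 V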